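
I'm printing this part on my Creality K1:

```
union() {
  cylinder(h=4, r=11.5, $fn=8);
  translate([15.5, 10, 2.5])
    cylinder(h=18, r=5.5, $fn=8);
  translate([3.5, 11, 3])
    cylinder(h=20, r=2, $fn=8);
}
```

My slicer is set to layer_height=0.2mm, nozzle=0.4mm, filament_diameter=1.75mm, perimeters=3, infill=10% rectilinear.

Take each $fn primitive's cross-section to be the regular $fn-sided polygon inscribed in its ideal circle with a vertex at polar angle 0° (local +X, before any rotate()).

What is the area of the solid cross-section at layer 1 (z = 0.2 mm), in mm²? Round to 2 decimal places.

374.06 mm²

At z = 0.2 mm: the r=11.5 cylinder contributes a regular 8-gon of circumradius 11.5 (area = (8/2)·11.500²·sin(360°/8) = 374.06 mm²); the cylinder at (15.5, 10) is not intersected at this z (z outside [2.5, 20.5]); the cylinder at (3.5, 11) is absent (z outside [3, 23]); Taking the union: only the r=11.5 cylinder is present, so the union is just that shape — area = 374.06 mm². Overall, the cross-section is a single solid region. Net area = 374.06 mm².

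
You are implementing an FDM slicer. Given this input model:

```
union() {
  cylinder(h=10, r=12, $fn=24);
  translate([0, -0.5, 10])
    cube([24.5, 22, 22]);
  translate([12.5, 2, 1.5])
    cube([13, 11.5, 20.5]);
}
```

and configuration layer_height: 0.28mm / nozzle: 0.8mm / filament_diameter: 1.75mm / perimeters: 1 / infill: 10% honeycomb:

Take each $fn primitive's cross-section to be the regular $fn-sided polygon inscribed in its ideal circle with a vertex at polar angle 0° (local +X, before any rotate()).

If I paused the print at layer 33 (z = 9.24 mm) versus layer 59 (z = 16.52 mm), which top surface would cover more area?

layer 33 (z = 9.24 mm)

Layer 33 (z = 9.24): the cylinder: section is a regular 24-gon, circumradius r=12 (area = (24/2)·12.000²·sin(360°/24) = 447.24 mm²); the cube at (0, -0.5) is absent (z outside [10, 32]); the 13×11.5 cube at (12.5, 2) contributes its full rectangle (area 149.50 mm²); Taking the union: the 2 present regions are separate (no shared area or edge), so areas and boundary lengths simply add and each stays a separate island — area = 596.74 mm². So its area = 596.74 mm². Layer 59 (z = 16.52): the cylinder is not intersected at this z (z outside [0, 10]); the cube at (0, -0.5) is present — its section is the full 24.5×22 rectangle (area 539.00 mm²); the cube at (12.5, 2) is present — its section is the full 13×11.5 rectangle (area 149.50 mm²); Combining (union): the regions partially overlap — summed areas 688.50 mm² minus the doubly-counted overlap 138.00 mm² gives 550.50 mm² — area = 550.50 mm². So its area = 550.50 mm². Layer 33 is larger (596.74 vs 550.50 mm²).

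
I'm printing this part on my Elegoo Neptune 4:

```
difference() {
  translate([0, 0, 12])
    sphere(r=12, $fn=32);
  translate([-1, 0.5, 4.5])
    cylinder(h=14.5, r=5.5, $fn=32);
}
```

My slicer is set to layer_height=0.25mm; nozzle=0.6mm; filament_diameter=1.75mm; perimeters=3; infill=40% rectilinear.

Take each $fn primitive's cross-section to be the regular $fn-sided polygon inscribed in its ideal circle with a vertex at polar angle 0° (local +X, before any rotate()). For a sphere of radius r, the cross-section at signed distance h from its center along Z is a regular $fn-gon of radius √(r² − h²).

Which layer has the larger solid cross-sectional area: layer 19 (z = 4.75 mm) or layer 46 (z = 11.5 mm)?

Layer 19 (z = 4.75): the r=12 sphere slices to a regular 32-gon of circumradius 9.562 (√(r²−h²) with h=7.25 from center) (area = (32/2)·9.562²·sin(360°/32) = 285.42 mm²); the r=5.5 cylinder at (-1, 0.5) contributes a regular 32-gon of circumradius 5.5 (area = (32/2)·5.500²·sin(360°/32) = 94.42 mm²); Taking the first minus the rest: starting from the r=12 sphere (285.42 mm²), the r=5.5 cylinder at (-1, 0.5) lies wholly inside it (removes its full 94.42 mm² and its 34.50 mm outline becomes a hole wall) — area = 190.99 mm². So its area = 190.99 mm². Layer 46 (z = 11.5): the r=12 sphere contributes a regular 32-gon of circumradius √(12²−0.5²) = 11.990 (area = (32/2)·11.990²·sin(360°/32) = 448.71 mm²); the cylinder at (-1, 0.5): section is a regular 32-gon, circumradius r=5.5 (area = (32/2)·5.500²·sin(360°/32) = 94.42 mm²); After the difference (first − rest): starting from the r=12 sphere (448.71 mm²), the r=5.5 cylinder at (-1, 0.5) lies wholly inside it (removes its full 94.42 mm² and its 34.50 mm outline becomes a hole wall) — area = 354.28 mm². So its area = 354.28 mm². Layer 46 is larger (354.28 vs 190.99 mm²).

layer 46 (z = 11.5 mm)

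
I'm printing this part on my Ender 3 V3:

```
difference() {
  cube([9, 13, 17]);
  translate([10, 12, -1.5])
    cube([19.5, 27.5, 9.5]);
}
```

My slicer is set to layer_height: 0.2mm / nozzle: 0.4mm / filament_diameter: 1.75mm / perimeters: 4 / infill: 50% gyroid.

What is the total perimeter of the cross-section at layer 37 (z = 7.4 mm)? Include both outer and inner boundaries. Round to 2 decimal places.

At z = 7.4 mm: the cube is present — its section is the full 9×13 rectangle (perimeter 44.00 mm); the cube at (10, 12) (footprint 19.5×27.5) is included at this height (perimeter 94.00 mm); Subtracting the remaining from the first: starting from the 9×13 cube, the 19.5×27.5 cube at (10, 12) misses the remaining region (no effect) — boundary = 44.00 mm. Overall, the cross-section is a single solid region. Total boundary length (outer) = 44.00 mm.

44.00 mm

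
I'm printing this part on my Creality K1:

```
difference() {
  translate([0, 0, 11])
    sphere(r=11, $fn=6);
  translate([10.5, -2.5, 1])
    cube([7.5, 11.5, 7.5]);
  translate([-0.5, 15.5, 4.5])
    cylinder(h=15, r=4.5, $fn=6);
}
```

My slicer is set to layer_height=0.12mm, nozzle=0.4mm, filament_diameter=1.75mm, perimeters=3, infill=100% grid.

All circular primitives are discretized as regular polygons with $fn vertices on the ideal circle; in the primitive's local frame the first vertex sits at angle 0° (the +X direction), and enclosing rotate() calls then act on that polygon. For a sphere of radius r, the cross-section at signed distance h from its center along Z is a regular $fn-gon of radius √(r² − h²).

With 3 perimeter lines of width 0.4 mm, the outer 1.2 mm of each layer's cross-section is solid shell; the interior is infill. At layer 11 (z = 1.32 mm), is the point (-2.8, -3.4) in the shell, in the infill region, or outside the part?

At z = 1.32 mm: the r=11 sphere contributes a regular 6-gon of circumradius √(11²−9.68²) = 5.225; the cube at (10.5, -2.5) (footprint 7.5×11.5) is included at this height; the cylinder at (-0.5, 15.5) is absent (z outside [4.5, 19.5]); Subtracting the remaining from the first: starting from the r=11 sphere, the 7.5×11.5 cube at (10.5, -2.5) misses the remaining region (no effect) — 1 connected region. Overall, the cross-section is a single solid region. The nearest boundary edge runs (-2.61, -4.52)→(-5.22, 0.00); distance from the point to it = 0.40 mm. The point is inside the cross-section, 0.40 mm from the nearest boundary — within the 1.2 mm shell band (3 × 0.4).

shell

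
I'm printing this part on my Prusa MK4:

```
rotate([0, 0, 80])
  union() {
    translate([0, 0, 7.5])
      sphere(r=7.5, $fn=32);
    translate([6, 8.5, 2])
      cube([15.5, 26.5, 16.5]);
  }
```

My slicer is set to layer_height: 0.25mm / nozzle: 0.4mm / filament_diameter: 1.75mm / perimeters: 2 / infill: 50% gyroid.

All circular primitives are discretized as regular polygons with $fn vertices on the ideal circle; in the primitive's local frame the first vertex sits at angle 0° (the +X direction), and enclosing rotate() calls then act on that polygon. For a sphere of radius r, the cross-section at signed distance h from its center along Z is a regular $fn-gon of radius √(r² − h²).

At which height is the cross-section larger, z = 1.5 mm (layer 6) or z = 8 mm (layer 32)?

Layer 6 (z = 1.5): the sphere: section is a regular 32-gon, circumradius = √(r²−h²) = √(7.5²−6²) = 4.500 (area = (32/2)·4.500²·sin(360°/32) = 63.21 mm²); the cube at (6, 8.5) does not reach this height (z outside [2, 18.5]); Taking the union: only the r=7.5 sphere is present, so the union is just that shape — area = 63.21 mm²; (whole slice rotated 80° about Z — lengths, areas and connectivity unchanged). So its area = 63.21 mm². Layer 32 (z = 8): the r=7.5 sphere contributes a regular 32-gon of circumradius √(7.5²−0.5²) = 7.483 (area = (32/2)·7.483²·sin(360°/32) = 174.80 mm²); the 15.5×26.5 cube at (6, 8.5) contributes its full rectangle (area 410.75 mm²); Combining (union): the 2 present regions are separate (no shared area or edge), so areas and boundary lengths simply add and each stays a separate island — area = 585.55 mm²; (rotated 80° about Z; rotation is an isometry so areas/perimeters/island counts are preserved). So its area = 585.55 mm². Layer 32 is larger (585.55 vs 63.21 mm²).

layer 32 (z = 8 mm)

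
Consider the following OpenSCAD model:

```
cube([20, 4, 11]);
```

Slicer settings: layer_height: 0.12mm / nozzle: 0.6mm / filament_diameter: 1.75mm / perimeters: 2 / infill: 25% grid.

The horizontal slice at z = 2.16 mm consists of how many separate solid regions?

1

At z = 2.16 mm: the 20×4 cube contributes its full rectangle. The result has 1 disconnected region.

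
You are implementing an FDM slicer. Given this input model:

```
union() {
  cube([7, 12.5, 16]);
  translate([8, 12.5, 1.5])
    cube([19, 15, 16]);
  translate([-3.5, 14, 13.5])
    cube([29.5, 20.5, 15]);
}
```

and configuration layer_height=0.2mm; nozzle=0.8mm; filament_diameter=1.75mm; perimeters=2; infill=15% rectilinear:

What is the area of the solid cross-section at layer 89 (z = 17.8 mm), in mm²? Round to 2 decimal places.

604.75 mm²

At z = 17.8 mm: the cube is not intersected at this z (z outside [0, 16]); the cube at (8, 12.5) is absent (z outside [1.5, 17.5]); the cube at (-3.5, 14) (footprint 29.5×20.5) is included at this height (area 604.75 mm²); Merging all regions: only the 29.5×20.5 cube at (-3.5, 14) is present, so the union is just that shape — area = 604.75 mm². Overall, the cross-section is a single solid region. Net area = 604.75 mm².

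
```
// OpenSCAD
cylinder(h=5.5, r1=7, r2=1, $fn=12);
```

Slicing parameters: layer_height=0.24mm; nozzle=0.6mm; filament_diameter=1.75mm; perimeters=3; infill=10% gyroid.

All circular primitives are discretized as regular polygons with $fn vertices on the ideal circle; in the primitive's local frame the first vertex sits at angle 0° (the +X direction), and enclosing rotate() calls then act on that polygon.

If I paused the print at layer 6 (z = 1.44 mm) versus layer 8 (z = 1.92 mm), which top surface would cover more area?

layer 6 (z = 1.44 mm)

Layer 6 (z = 1.44): the cone: at t=0.262 of its height the radius interpolates to r₁+(r₂−r₁)t = 5.429, giving a regular 12-gon of that circumradius (area = (12/2)·5.429²·sin(360°/12) = 88.43 mm²). So its area = 88.43 mm². Layer 8 (z = 1.92): the cone (r1=7→r2=1) has section circumradius 4.905 here — a regular 12-gon (area = (12/2)·4.905²·sin(360°/12) = 72.19 mm²). So its area = 72.19 mm². Layer 6 is larger (88.43 vs 72.19 mm²).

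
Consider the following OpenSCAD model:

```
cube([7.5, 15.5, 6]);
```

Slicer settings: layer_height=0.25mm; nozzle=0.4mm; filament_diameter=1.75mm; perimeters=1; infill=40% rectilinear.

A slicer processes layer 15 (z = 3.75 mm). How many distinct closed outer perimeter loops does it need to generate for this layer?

At z = 3.75 mm: the 7.5×15.5 cube contributes its full rectangle. The result has 1 disconnected region.

1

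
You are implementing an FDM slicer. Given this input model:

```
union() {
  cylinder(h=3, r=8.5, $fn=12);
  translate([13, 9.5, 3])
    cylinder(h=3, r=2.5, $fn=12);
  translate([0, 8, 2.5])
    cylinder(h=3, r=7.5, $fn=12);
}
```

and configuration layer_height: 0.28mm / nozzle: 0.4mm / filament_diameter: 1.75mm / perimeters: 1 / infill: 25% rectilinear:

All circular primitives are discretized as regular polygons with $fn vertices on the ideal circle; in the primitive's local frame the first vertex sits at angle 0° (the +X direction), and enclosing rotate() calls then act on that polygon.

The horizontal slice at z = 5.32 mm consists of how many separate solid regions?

At z = 5.32 mm: the cylinder is absent (z outside [0, 3]); the r=2.5 cylinder at (13, 9.5) gives a regular 12-gon of circumradius 2.5 (constant along its height); the r=7.5 cylinder at (0, 8) contributes a regular 12-gon of circumradius 7.5; Combining (union): the 2 present regions are separate (no shared area or edge), so areas and boundary lengths simply add and each stays a separate island — 2 connected regions. The result has 2 disconnected regions.

2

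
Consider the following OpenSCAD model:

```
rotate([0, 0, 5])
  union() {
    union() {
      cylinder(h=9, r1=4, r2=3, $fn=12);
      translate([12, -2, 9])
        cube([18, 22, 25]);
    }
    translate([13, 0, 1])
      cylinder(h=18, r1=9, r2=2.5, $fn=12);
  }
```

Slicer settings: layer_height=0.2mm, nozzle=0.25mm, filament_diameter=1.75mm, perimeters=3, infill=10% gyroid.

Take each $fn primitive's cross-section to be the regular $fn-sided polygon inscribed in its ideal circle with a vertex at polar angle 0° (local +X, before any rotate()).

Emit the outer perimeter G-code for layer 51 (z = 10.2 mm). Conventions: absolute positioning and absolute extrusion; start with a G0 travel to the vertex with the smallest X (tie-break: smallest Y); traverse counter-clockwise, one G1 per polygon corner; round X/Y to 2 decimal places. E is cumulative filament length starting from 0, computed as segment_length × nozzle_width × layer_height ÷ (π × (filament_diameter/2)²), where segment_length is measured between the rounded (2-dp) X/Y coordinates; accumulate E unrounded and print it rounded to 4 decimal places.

G0 X7.29 Y0.64 Z10.20
G1 X8.30 Y-2.12 E0.0611
G1 X10.55 Y-4.01 E0.1222
G1 X13.45 Y-4.52 E0.1834
G1 X16.21 Y-3.52 E0.2444
G1 X18.10 Y-1.27 E0.3055
G1 X18.25 Y-0.41 E0.3236
G1 X30.06 Y0.62 E0.5701
G1 X28.14 Y22.54 E1.0275
G1 X10.21 Y20.97 E1.4016
G1 X11.48 Y6.44 E1.7048
G1 X9.69 Y5.78 E1.7445
G1 X7.80 Y3.53 E1.8056
G1 X7.29 Y0.64 E1.8666

At z = 10.2 mm: the cone is not intersected at this z (z outside [0, 9]); the 18×22 cube at (12, -2) contributes its full rectangle; Merging all regions: only the 18×22 cube at (12, -2) is present, so the union is just that shape — 1 connected region; the cone at (13, 0): at t=0.511 of its height the radius interpolates to r₁+(r₂−r₁)t = 5.678, giving a regular 12-gon of that circumradius; Taking the union: the regions partially overlap (shared area 42.54 mm²), so overlapping operands fuse into one piece — 1 connected region; (rotated 5° about Z; rotation is an isometry so areas/perimeters/island counts are preserved). The outline is a single polygon with 13 vertices. Extrusion per mm of travel: 0.25 × 0.2 / (π × 0.875²) = 0.020788. Accumulating E over each segment gives final E = 1.8666.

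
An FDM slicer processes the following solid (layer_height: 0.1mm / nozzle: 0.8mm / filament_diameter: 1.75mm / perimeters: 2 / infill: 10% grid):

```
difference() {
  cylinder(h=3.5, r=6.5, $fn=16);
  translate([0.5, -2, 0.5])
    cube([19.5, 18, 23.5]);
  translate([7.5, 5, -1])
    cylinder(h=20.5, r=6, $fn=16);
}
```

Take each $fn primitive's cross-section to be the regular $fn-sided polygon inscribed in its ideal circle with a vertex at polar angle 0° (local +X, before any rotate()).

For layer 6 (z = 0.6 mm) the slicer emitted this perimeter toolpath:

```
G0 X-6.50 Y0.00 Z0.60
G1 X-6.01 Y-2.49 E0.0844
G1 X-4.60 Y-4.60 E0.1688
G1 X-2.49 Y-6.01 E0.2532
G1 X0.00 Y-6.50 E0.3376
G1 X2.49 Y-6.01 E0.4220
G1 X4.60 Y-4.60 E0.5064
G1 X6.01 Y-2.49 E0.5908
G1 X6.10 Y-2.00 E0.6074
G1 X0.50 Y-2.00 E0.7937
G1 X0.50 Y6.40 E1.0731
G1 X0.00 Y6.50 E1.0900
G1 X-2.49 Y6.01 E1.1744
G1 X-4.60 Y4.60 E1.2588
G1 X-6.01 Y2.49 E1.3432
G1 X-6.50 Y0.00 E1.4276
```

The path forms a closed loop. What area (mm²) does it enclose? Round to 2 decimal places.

88.75 mm²

Apply the shoelace formula to the sequence of (X, Y) vertices; enclosed area = 88.75 mm².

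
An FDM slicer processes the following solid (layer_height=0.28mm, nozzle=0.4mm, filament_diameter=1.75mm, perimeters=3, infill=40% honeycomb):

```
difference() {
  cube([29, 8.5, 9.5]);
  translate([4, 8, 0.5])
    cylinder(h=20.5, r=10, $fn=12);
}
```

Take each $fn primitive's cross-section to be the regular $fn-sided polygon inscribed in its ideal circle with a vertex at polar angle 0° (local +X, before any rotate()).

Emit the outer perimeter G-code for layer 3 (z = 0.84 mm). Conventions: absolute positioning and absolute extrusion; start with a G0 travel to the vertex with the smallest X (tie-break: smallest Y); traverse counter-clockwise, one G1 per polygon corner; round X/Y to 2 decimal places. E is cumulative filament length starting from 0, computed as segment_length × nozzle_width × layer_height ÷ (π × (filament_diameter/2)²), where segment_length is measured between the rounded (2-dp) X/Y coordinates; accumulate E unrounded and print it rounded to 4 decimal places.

G0 X9.66 Y0.00 Z0.84
G1 X29.00 Y0.00 E0.9006
G1 X29.00 Y8.50 E1.2963
G1 X13.87 Y8.50 E2.0009
G1 X14.00 Y8.00 E2.0249
G1 X12.66 Y3.00 E2.2660
G1 X9.66 Y0.00 E2.4635

At z = 0.84 mm: the cube is present — its section is the full 29×8.5 rectangle; the cylinder at (4, 8): section is a regular 12-gon, circumradius r=10; Taking the first minus the rest: starting from the 29×8.5 cube, the r=10 cylinder at (4, 8) partially overlaps it — only the 107.10 mm² overlap (of its 300.00 mm²) is removed, clipping the outline — 1 connected region. The outline is a single polygon with 6 vertices. Extrusion per mm of travel: 0.4 × 0.28 / (π × 0.875²) = 0.046564. Accumulating E over each segment gives final E = 2.4635.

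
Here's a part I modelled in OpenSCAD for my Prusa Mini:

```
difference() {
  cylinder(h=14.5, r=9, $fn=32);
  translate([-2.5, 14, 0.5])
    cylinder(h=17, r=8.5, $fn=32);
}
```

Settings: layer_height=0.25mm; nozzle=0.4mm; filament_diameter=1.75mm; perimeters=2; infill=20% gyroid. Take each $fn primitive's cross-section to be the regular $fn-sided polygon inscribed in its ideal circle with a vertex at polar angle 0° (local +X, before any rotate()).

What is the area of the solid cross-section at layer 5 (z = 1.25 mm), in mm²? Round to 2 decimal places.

At z = 1.25 mm: the r=9 cylinder gives a regular 32-gon of circumradius 9 (constant along its height) (area = (32/2)·9.000²·sin(360°/32) = 252.84 mm²); the cylinder at (-2.5, 14): section is a regular 32-gon, circumradius r=8.5 (area = (32/2)·8.500²·sin(360°/32) = 225.52 mm²); Subtracting the remaining from the first: starting from the r=9 cylinder (252.84 mm²), the r=8.5 cylinder at (-2.5, 14) partially overlaps it — only the 22.13 mm² overlap (of its 225.52 mm²) is removed, clipping the outline — area = 230.70 mm². Overall, the cross-section is a single solid region. Net area = 230.70 mm².

230.70 mm²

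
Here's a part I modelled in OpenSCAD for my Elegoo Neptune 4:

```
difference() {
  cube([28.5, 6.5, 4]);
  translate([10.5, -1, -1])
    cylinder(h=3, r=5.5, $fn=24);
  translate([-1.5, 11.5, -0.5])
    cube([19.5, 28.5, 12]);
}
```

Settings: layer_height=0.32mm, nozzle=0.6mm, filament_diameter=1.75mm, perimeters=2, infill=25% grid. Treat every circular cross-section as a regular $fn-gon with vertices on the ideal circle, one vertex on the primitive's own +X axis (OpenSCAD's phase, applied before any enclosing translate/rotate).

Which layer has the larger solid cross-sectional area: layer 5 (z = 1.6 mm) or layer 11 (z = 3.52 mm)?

Layer 5 (z = 1.6): the cube (footprint 28.5×6.5) is included at this height (area 185.25 mm²); the r=5.5 cylinder at (10.5, -1) contributes a regular 24-gon of circumradius 5.5 (area = (24/2)·5.500²·sin(360°/24) = 93.95 mm²); the cube at (-1.5, 11.5) is present — its section is the full 19.5×28.5 rectangle (area 555.75 mm²); Subtracting the remaining from the first: starting from the 28.5×6.5 cube (185.25 mm²), the r=5.5 cylinder at (10.5, -1) partially overlaps it — only the 36.11 mm² overlap (of its 93.95 mm²) is removed, clipping the outline; the 19.5×28.5 cube at (-1.5, 11.5) misses the remaining region (no effect) — area = 149.14 mm². So its area = 149.14 mm². Layer 11 (z = 3.52): the cube is present — its section is the full 28.5×6.5 rectangle (area 185.25 mm²); the cylinder at (10.5, -1) is not intersected at this z (z outside [-1, 2]); the cube at (-1.5, 11.5) is present — its section is the full 19.5×28.5 rectangle (area 555.75 mm²); Subtracting the remaining from the first: starting from the 28.5×6.5 cube (185.25 mm²), the 19.5×28.5 cube at (-1.5, 11.5) misses the remaining region (no effect) — area = 185.25 mm². So its area = 185.25 mm². Layer 11 is larger (185.25 vs 149.14 mm²).

layer 11 (z = 3.52 mm)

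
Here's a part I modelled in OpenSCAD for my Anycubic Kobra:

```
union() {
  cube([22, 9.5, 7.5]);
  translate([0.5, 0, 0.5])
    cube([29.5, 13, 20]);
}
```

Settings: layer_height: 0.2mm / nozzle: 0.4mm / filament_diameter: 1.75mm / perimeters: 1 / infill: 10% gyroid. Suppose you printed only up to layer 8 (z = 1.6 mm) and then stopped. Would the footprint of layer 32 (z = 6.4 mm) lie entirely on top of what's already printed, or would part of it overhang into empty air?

entirely on top

Compare the two slices. At z = 1.6: the cube is present — its section is the full 22×9.5 rectangle (area 209.00 mm²); the cube at (0.5, 0) (footprint 29.5×13) is included at this height (area 383.50 mm²); Combining (union): the regions partially overlap — summed areas 592.50 mm² minus the doubly-counted overlap 204.25 mm² gives 388.25 mm² — area = 388.25 mm². At z = 6.4: the cube is present — its section is the full 22×9.5 rectangle (area 209.00 mm²); the cube at (0.5, 0) is present — its section is the full 29.5×13 rectangle (area 383.50 mm²); Merging all regions: the regions partially overlap — summed areas 592.50 mm² minus the doubly-counted overlap 204.25 mm² gives 388.25 mm² — area = 388.25 mm². Checking containment: the cross-section at z = 6.4 is a subset of the cross-section at z = 1.6.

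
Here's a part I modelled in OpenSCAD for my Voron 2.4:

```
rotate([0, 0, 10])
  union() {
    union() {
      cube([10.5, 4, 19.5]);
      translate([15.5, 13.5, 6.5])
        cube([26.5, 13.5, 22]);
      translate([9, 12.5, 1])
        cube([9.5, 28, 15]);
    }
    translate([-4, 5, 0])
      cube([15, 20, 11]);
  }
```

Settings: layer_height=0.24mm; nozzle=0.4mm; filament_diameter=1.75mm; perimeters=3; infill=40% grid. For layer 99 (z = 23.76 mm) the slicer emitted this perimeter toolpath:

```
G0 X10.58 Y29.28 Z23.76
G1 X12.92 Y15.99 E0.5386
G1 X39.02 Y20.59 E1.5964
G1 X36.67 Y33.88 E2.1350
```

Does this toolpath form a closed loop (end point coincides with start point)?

no

Start point (G0): (10.58, 29.28). End point (last G1): the path does not return to the start — open.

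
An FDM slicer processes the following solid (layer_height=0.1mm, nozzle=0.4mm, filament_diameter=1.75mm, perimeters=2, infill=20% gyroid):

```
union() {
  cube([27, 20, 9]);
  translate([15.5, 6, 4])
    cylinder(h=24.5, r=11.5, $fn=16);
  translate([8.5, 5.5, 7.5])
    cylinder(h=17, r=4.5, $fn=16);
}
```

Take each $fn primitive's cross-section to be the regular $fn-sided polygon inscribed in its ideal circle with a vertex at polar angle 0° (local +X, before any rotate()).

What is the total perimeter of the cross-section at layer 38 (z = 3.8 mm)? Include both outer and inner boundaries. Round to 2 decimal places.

94.00 mm

At z = 3.8 mm: the cube (footprint 27×20) is included at this height (perimeter 94.00 mm); the cylinder at (15.5, 6) is absent (z outside [4, 28.5]); the cylinder at (8.5, 5.5) is not intersected at this z (z outside [7.5, 24.5]); Merging all regions: only the 27×20 cube is present, so the union is just that shape — boundary = 94.00 mm. Overall, the cross-section is a single solid region. Total boundary length (outer) = 94.00 mm.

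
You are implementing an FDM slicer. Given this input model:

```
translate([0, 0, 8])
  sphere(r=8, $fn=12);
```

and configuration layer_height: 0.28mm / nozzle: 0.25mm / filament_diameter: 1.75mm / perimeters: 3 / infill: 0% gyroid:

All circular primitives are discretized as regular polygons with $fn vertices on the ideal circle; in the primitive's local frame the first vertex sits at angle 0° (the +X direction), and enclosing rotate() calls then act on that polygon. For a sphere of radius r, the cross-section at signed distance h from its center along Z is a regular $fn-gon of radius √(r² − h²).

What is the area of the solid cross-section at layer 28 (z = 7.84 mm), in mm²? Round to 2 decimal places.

191.92 mm²

At z = 7.84 mm: the r=8 sphere contributes a regular 12-gon of circumradius √(8²−0.16²) = 7.998 (area = (12/2)·7.998²·sin(360°/12) = 191.92 mm²). Overall, the cross-section is a single solid region. Net area = 191.92 mm².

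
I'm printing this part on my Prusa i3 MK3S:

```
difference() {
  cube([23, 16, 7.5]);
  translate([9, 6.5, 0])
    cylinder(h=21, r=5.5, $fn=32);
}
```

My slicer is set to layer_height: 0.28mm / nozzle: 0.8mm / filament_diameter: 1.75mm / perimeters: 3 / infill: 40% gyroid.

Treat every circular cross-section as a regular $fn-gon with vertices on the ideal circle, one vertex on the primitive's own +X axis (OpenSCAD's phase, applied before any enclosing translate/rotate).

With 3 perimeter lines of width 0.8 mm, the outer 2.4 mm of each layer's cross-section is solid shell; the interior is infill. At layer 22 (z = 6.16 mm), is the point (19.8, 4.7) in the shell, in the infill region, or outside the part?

infill

At z = 6.16 mm: the cube is present — its section is the full 23×16 rectangle; the cylinder at (9, 6.5): section is a regular 32-gon, circumradius r=5.5; Taking the first minus the rest: starting from the 23×16 cube, the r=5.5 cylinder at (9, 6.5) lies wholly inside it (removes its full 94.42 mm² and its 34.50 mm outline becomes a hole wall) — 1 connected region with 1 hole. Overall, the cross-section is one region with 1 hole. The nearest boundary edge runs (23.00, 16.00)→(23.00, 0.00); distance from the point to it = 3.20 mm. The point is inside the cross-section and 3.20 mm from the nearest boundary — more than the 2.4 mm shell width (3 × 0.8), so it's in the infill interior.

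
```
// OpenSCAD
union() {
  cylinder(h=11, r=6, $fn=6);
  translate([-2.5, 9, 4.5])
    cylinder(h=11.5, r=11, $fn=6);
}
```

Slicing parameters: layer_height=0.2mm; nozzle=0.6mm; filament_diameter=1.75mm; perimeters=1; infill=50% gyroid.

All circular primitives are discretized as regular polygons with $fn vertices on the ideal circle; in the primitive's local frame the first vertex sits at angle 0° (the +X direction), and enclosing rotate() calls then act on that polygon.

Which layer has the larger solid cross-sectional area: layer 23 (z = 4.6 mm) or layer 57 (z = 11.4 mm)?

layer 23 (z = 4.6 mm)

Layer 23 (z = 4.6): the r=6 cylinder contributes a regular 6-gon of circumradius 6 (area = (6/2)·6.000²·sin(360°/6) = 93.53 mm²); the cylinder at (-2.5, 9): section is a regular 6-gon, circumradius r=11 (area = (6/2)·11.000²·sin(360°/6) = 314.37 mm²); Taking the union: the regions partially overlap — summed areas 407.90 mm² minus the doubly-counted overlap 48.35 mm² gives 359.54 mm² — area = 359.54 mm². So its area = 359.54 mm². Layer 57 (z = 11.4): the cylinder is absent (z outside [0, 11]); the cylinder at (-2.5, 9): section is a regular 6-gon, circumradius r=11 (area = (6/2)·11.000²·sin(360°/6) = 314.37 mm²); Merging all regions: only the r=11 cylinder at (-2.5, 9) is present, so the union is just that shape — area = 314.37 mm². So its area = 314.37 mm². Layer 23 is larger (359.54 vs 314.37 mm²).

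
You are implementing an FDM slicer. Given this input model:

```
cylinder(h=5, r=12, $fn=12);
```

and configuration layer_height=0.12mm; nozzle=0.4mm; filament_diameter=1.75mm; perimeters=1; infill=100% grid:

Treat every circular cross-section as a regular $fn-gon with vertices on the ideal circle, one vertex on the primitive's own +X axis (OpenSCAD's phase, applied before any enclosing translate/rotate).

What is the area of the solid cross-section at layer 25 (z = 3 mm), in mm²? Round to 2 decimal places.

At z = 3 mm: the r=12 cylinder contributes a regular 12-gon of circumradius 12 (area = (12/2)·12.000²·sin(360°/12) = 432.00 mm²). Overall, the cross-section is a single solid region. Net area = 432.00 mm².

432.00 mm²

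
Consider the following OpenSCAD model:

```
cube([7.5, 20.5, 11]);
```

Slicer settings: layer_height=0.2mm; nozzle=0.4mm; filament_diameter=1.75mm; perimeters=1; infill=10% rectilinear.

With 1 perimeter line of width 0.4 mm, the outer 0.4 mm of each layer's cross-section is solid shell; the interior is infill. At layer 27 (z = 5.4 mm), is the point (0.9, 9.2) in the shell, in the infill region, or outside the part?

At z = 5.4 mm: the cube (footprint 7.5×20.5) is included at this height. Overall, the cross-section is a single solid region. The nearest boundary edge runs (0.00, 20.50)→(0.00, 0.00); distance from the point to it = 0.90 mm. The point is inside the cross-section and 0.90 mm from the nearest boundary — more than the 0.4 mm shell width (1 × 0.4), so it's in the infill interior.

infill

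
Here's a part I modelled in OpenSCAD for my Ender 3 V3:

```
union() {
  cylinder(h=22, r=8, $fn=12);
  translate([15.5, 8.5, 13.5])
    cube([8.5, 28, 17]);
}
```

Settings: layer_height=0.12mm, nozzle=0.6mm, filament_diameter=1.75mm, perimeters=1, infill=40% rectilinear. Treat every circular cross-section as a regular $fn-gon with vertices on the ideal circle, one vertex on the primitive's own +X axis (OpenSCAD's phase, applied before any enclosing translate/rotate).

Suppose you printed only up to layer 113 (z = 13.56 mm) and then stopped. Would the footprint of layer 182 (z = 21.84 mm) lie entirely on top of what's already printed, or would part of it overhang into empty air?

Compare the two slices. At z = 13.56: the r=8 cylinder gives a regular 12-gon of circumradius 8 (constant along its height) (area = (12/2)·8.000²·sin(360°/12) = 192.00 mm²); the cube at (15.5, 8.5) (footprint 8.5×28) is included at this height (area 238.00 mm²); Merging all regions: the 2 present regions are separate (no shared area or edge), so areas and boundary lengths simply add and each stays a separate island — area = 430.00 mm². At z = 21.84: the r=8 cylinder contributes a regular 12-gon of circumradius 8 (area = (12/2)·8.000²·sin(360°/12) = 192.00 mm²); the cube at (15.5, 8.5) is present — its section is the full 8.5×28 rectangle (area 238.00 mm²); Taking the union: the 2 present regions are separate (no shared area or edge), so areas and boundary lengths simply add and each stays a separate island — area = 430.00 mm². Checking containment: the cross-section at z = 21.84 is a subset of the cross-section at z = 13.56.

entirely on top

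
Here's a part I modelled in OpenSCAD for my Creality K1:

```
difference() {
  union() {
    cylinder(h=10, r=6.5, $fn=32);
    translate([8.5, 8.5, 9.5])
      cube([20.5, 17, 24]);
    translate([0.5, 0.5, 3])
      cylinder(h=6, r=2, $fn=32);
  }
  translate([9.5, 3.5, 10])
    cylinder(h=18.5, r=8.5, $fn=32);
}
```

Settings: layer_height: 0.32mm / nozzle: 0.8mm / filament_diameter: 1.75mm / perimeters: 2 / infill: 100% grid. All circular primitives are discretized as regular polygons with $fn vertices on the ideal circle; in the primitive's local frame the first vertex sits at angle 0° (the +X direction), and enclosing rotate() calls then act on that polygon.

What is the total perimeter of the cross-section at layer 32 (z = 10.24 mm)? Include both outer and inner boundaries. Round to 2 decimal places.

At z = 10.24 mm: the cylinder is absent (z outside [0, 10]); the cube at (8.5, 8.5) (footprint 20.5×17) is included at this height (perimeter 75.00 mm); the cylinder at (0.5, 0.5) is absent (z outside [3, 9]); Merging all regions: only the 20.5×17 cube at (8.5, 8.5) is present, so the union is just that shape — boundary = 75.00 mm; the r=8.5 cylinder at (9.5, 3.5) contributes a regular 32-gon of circumradius 8.5 (perimeter = 2·32·8.500·sin(180°/32) = 53.32 mm); Subtracting the remaining from the first: starting from the result so far, the r=8.5 cylinder at (9.5, 3.5) partially overlaps it — only the 20.07 mm² overlap (of its 225.52 mm²) is removed, clipping the outline — boundary = 72.74 mm. Overall, the cross-section is a single solid region. Total boundary length (outer) = 72.74 mm.

72.74 mm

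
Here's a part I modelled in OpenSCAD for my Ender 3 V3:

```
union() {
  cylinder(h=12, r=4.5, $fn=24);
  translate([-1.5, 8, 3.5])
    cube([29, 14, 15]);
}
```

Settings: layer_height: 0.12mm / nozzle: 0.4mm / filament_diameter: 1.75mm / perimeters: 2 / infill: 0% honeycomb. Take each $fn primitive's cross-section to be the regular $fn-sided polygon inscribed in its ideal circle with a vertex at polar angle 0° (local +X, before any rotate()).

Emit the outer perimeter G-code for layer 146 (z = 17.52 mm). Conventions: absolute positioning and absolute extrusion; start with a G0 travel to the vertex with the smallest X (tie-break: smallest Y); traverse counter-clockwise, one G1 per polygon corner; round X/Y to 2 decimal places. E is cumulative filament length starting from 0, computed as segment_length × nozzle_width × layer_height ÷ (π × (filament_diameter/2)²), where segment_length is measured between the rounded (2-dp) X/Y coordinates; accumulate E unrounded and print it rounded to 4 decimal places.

At z = 17.52 mm: the cylinder is not intersected at this z (z outside [0, 12]); the 29×14 cube at (-1.5, 8) contributes its full rectangle; Taking the union: only the 29×14 cube at (-1.5, 8) is present, so the union is just that shape — 1 connected region. The outline is a single polygon with 4 vertices. Extrusion per mm of travel: 0.4 × 0.12 / (π × 0.875²) = 0.019956. Accumulating E over each segment gives final E = 1.7162.

G0 X-1.50 Y8.00 Z17.52
G1 X27.50 Y8.00 E0.5787
G1 X27.50 Y22.00 E0.8581
G1 X-1.50 Y22.00 E1.4368
G1 X-1.50 Y8.00 E1.7162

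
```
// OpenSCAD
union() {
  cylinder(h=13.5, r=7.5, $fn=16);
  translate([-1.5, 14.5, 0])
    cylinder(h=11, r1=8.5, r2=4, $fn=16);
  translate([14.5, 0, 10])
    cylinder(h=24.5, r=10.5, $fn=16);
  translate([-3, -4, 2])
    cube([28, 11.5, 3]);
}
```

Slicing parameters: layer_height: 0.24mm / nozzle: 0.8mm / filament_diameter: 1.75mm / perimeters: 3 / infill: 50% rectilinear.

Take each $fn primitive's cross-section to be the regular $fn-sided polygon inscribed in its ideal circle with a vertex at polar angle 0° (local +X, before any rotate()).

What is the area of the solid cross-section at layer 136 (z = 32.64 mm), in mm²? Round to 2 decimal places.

At z = 32.64 mm: the cylinder does not reach this height (z outside [0, 13.5]); the cone at (-1.5, 14.5) is not intersected at this z (z outside [0, 11]); the cylinder at (14.5, 0): section is a regular 16-gon, circumradius r=10.5 (area = (16/2)·10.500²·sin(360°/16) = 337.53 mm²); the cube at (-3, -4) is absent (z outside [2, 5]); Taking the union: only the r=10.5 cylinder at (14.5, 0) is present, so the union is just that shape — area = 337.53 mm². Overall, the cross-section is a single solid region. Net area = 337.53 mm².

337.53 mm²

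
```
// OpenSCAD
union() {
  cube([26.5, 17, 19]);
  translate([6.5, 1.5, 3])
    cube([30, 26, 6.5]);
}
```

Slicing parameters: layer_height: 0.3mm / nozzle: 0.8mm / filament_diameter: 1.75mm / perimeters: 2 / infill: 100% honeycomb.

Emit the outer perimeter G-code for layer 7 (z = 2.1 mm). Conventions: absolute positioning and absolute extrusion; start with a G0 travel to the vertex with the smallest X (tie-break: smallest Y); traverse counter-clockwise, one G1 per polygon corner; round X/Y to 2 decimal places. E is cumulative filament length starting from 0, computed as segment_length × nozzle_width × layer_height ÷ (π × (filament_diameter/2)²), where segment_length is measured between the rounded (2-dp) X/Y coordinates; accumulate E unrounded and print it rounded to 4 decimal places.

At z = 2.1 mm: the cube (footprint 26.5×17) is included at this height; the cube at (6.5, 1.5) does not reach this height (z outside [3, 9.5]); Combining (union): only the 26.5×17 cube is present, so the union is just that shape — 1 connected region. The outline is a single polygon with 4 vertices. Extrusion per mm of travel: 0.8 × 0.3 / (π × 0.875²) = 0.099780. Accumulating E over each segment gives final E = 8.6809.

G0 X0.00 Y0.00 Z2.10
G1 X26.50 Y0.00 E2.6442
G1 X26.50 Y17.00 E4.3404
G1 X0.00 Y17.00 E6.9846
G1 X0.00 Y0.00 E8.6809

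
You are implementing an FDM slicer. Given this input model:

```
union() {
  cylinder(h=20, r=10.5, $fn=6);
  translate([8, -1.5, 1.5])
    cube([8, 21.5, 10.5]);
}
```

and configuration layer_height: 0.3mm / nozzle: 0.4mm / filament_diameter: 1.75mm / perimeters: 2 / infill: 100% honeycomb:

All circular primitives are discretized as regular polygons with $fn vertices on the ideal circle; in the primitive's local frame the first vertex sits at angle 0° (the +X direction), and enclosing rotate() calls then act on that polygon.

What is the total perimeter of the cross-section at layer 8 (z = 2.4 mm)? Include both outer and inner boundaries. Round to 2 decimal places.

107.80 mm

At z = 2.4 mm: the cylinder: section is a regular 6-gon, circumradius r=10.5 (perimeter = 2·6·10.500·sin(180°/6) = 63.00 mm); the 8×21.5 cube at (8, -1.5) contributes its full rectangle (perimeter 59.00 mm); Merging all regions: the regions partially overlap (shared area 8.51 mm²), so the edge portions inside another operand are dropped and the merged outline is re-measured after clipping — boundary = 107.80 mm. Overall, the cross-section is a single solid region. Total boundary length (outer) = 107.80 mm.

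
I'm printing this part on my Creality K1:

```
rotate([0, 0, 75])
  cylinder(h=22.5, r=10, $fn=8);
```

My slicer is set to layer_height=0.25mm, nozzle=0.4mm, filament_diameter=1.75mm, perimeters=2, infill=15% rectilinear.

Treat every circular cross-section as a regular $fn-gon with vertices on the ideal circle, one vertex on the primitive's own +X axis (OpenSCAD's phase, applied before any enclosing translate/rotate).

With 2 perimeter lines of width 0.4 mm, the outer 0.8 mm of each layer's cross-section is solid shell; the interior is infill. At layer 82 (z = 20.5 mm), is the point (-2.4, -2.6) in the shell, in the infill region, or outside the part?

infill

At z = 20.5 mm: the r=10 cylinder gives a regular 8-gon of circumradius 10 (constant along its height); (rotated 75° about Z; rotation is an isometry so areas/perimeters/island counts are preserved). Overall, the cross-section is a single solid region. Undo the 75° rotation: the query point maps to (-3.133, 1.645) in the un-rotated model frame. The nearest boundary edge runs (-7.07, 7.07)→(-10.00, 0.00); distance from the point to it = 5.72 mm. The point is inside the cross-section and 5.72 mm from the nearest boundary — more than the 0.8 mm shell width (2 × 0.4), so it's in the infill interior.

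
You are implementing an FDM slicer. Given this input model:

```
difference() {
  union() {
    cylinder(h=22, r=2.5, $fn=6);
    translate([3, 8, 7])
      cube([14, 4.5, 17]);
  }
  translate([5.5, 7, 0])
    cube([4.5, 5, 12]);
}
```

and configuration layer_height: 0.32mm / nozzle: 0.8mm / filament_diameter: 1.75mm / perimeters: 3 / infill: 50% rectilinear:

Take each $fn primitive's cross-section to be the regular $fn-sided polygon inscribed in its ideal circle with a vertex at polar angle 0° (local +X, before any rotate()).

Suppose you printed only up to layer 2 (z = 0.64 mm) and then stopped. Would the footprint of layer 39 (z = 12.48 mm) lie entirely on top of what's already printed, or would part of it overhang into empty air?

Compare the two slices. At z = 0.64: the r=2.5 cylinder gives a regular 6-gon of circumradius 2.5 (constant along its height) (area = (6/2)·2.500²·sin(360°/6) = 16.24 mm²); the cube at (3, 8) is absent (z outside [7, 24]); Combining (union): only the r=2.5 cylinder is present, so the union is just that shape — area = 16.24 mm²; the 4.5×5 cube at (5.5, 7) contributes its full rectangle (area 22.50 mm²); After the difference (first − rest): starting from the result so far (16.24 mm²), the 4.5×5 cube at (5.5, 7) misses the remaining region (no effect) — area = 16.24 mm². At z = 12.48: the r=2.5 cylinder contributes a regular 6-gon of circumradius 2.5 (area = (6/2)·2.500²·sin(360°/6) = 16.24 mm²); the cube at (3, 8) is present — its section is the full 14×4.5 rectangle (area 63.00 mm²); Taking the union: the 2 present regions are separate (no shared area or edge), so areas and boundary lengths simply add and each stays a separate island — area = 79.24 mm²; the cube at (5.5, 7) does not reach this height (z outside [0, 12]); Subtracting the remaining from the first: none of the subtracted shapes is present at this height, so that combined region is unchanged — area = 79.24 mm². Checking containment: at z = 12.48 the cross-section extends beyond the z = 0.64 cross-section by about 63.00 mm².

part overhangs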